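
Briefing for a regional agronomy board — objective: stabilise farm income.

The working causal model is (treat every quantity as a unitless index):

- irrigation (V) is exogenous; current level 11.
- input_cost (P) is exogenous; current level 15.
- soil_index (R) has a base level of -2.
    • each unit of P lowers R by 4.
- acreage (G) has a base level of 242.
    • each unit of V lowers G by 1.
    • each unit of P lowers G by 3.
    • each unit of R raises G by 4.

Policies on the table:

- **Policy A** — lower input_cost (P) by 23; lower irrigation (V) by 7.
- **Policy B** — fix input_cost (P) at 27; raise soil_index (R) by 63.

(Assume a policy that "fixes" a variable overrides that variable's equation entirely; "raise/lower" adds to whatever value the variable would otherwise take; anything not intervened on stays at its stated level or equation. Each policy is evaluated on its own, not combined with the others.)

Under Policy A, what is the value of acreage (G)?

382

Policy A (P − 23, V − 7):
  V = 11 − 7 = 4
  P = 15 − 23 = -8
  R = -2 − 4·(-8) = 30
  G = 242 − 4 − 3·(-8) + 4·30 = 382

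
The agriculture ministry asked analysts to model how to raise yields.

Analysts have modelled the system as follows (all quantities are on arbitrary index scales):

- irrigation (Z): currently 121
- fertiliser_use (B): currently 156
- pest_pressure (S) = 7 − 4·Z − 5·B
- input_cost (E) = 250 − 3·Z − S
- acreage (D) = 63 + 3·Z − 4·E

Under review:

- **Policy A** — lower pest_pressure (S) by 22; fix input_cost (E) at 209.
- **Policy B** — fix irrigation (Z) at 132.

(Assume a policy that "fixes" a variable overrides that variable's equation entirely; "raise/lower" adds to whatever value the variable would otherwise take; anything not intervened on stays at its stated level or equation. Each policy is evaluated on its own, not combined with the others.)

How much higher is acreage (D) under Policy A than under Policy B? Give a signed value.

3751

Policy A (S − 22, E := 209):
  Z = 121
  B = 156
  S = 7 − 4·121 − 5·156 (−22 from intervention) = -1279
  E = 209
  D = 63 + 3·121 − 4·209 = -410
Policy B (Z := 132):
  Z = 132
  B = 156
  S = 7 − 4·132 − 5·156 = -1301
  E = 250 − 3·132 − (-1301) = 1155
  D = 63 + 3·132 − 4·1155 = -4161
D: -410 − (-4161) = 3751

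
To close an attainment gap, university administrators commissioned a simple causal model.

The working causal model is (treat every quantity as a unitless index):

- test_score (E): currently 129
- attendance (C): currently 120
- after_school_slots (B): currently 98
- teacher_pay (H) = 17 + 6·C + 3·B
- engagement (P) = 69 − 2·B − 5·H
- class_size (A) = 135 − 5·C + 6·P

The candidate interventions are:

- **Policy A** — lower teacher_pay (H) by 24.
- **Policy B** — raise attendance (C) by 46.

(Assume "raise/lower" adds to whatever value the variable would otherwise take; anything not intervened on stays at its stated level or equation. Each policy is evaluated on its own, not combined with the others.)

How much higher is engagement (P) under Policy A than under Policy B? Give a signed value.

Policy A (H − 24):
  C = 120
  B = 98
  H = 17 + 6·120 + 3·98 (−24 from intervention) = 1007
  P = 69 − 2·98 − 5·1007 = -5162
Policy B (C + 46):
  C = 120 + 46 = 166
  B = 98
  H = 17 + 6·166 + 3·98 = 1307
  P = 69 − 2·98 − 5·1307 = -6662
P: -5162 − (-6662) = 1500

1500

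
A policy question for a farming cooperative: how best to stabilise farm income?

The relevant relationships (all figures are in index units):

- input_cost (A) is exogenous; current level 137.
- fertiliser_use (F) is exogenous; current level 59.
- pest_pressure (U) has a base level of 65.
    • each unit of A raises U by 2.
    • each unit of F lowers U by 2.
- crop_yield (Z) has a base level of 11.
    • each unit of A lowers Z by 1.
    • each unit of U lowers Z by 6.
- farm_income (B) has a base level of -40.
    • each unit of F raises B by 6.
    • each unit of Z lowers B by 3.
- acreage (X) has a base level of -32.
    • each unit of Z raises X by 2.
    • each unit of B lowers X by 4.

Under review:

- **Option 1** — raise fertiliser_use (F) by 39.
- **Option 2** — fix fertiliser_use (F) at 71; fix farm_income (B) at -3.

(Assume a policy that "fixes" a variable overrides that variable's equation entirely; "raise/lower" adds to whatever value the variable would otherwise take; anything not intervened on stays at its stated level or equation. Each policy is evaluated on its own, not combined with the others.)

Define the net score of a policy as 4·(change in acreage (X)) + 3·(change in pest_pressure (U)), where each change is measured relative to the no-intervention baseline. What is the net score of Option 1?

22230

Baseline:
  A = 137
  F = 59
  U = 65 + 2·137 − 2·59 = 221
  Z = 11 − 137 − 6·221 = -1452
  B = -40 + 6·59 − 3·(-1452) = 4670
  X = -32 + 2·(-1452) − 4·4670 = -21616
Option 1 (F + 39):
  A = 137
  F = 59 + 39 = 98
  U = 65 + 2·137 − 2·98 = 143
  Z = 11 − 137 − 6·143 = -984
  B = -40 + 6·98 − 3·(-984) = 3500
  X = -32 + 2·(-984) − 4·3500 = -16000
ΔX = -16000 − (-21616) = 5616; ΔU = 143 − 221 = -78
Score = 4·5616 + 3·(-78) = 22230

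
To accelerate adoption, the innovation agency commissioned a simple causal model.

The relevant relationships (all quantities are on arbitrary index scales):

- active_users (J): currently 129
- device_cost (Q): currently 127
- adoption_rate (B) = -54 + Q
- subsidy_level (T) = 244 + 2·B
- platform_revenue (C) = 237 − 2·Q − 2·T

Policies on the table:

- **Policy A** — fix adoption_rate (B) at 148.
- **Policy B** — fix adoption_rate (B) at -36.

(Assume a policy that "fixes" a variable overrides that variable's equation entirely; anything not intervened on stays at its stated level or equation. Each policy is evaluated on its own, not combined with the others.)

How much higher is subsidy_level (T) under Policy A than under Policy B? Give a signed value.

368

Policy A (B := 148):
  Q = 127
  B = 148
  T = 244 + 2·148 = 540
Policy B (B := -36):
  Q = 127
  B = -36
  T = 244 + 2·(-36) = 172
T: 540 − 172 = 368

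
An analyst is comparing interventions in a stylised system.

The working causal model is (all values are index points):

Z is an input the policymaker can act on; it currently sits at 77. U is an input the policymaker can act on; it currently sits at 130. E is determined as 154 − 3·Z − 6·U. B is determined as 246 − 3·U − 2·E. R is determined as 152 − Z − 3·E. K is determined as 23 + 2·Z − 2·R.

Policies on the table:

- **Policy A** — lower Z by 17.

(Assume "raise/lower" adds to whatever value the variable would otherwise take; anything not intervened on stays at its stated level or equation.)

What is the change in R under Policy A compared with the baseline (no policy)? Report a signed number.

-136

Baseline:
  Z = 77
  U = 130
  E = 154 − 3·77 − 6·130 = -857
  R = 152 − 77 − 3·(-857) = 2646
Policy A (Z − 17):
  Z = 77 − 17 = 60
  U = 130
  E = 154 − 3·60 − 6·130 = -806
  R = 152 − 60 − 3·(-806) = 2510
Change in R: 2510 − 2646 = -136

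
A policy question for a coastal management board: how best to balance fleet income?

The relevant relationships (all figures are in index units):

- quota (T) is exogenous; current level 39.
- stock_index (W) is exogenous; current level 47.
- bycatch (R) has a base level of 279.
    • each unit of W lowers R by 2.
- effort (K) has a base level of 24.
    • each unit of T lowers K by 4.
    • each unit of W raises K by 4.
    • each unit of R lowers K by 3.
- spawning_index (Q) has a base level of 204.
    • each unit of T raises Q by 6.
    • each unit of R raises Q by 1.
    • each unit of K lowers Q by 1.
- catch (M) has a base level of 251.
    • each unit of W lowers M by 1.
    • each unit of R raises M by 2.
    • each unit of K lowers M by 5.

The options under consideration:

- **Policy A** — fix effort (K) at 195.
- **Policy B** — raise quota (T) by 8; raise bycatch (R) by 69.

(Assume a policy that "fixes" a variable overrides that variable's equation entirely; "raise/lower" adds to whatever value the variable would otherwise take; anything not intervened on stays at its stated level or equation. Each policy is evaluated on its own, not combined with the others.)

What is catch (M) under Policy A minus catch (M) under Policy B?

-4803

Policy A (K := 195):
  T = 39
  W = 47
  R = 279 − 2·47 = 185
  K = 195
  M = 251 − 47 + 2·185 − 5·195 = -401
Policy B (T + 8, R + 69):
  T = 39 + 8 = 47
  W = 47
  R = 279 − 2·47 (+69 from intervention) = 254
  K = 24 − 4·47 + 4·47 − 3·254 = -738
  M = 251 − 47 + 2·254 − 5·(-738) = 4402
M: -401 − 4402 = -4803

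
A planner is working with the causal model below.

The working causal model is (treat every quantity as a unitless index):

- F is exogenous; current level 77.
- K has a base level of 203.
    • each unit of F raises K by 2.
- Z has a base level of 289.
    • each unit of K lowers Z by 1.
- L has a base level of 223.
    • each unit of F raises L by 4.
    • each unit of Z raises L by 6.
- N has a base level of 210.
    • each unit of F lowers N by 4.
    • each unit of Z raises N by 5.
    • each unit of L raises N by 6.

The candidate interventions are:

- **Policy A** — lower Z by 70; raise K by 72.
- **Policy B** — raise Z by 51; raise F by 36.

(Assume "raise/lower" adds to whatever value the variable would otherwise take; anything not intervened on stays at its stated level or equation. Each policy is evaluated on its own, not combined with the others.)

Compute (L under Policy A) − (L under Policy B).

Policy A (Z − 70, K + 72):
  F = 77
  K = 203 + 2·77 (+72 from intervention) = 429
  Z = 289 − 429 (−70 from intervention) = -210
  L = 223 + 4·77 + 6·(-210) = -729
Policy B (Z + 51, F + 36):
  F = 77 + 36 = 113
  K = 203 + 2·113 = 429
  Z = 289 − 429 (+51 from intervention) = -89
  L = 223 + 4·113 + 6·(-89) = 141
L: -729 − 141 = -870

-870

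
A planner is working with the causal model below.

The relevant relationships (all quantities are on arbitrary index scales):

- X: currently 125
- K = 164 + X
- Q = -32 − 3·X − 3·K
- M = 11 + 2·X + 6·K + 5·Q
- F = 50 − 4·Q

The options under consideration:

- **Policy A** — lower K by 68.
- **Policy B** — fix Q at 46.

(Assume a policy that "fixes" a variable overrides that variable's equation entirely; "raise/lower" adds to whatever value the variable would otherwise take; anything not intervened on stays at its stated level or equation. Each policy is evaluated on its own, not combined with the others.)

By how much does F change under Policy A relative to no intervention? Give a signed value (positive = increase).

-816

Baseline:
  X = 125
  K = 164 + 125 = 289
  Q = -32 − 3·125 − 3·289 = -1274
  F = 50 − 4·(-1274) = 5146
Policy A (K − 68):
  X = 125
  K = 164 + 125 (−68 from intervention) = 221
  Q = -32 − 3·125 − 3·221 = -1070
  F = 50 − 4·(-1070) = 4330
Change in F: 4330 − 5146 = -816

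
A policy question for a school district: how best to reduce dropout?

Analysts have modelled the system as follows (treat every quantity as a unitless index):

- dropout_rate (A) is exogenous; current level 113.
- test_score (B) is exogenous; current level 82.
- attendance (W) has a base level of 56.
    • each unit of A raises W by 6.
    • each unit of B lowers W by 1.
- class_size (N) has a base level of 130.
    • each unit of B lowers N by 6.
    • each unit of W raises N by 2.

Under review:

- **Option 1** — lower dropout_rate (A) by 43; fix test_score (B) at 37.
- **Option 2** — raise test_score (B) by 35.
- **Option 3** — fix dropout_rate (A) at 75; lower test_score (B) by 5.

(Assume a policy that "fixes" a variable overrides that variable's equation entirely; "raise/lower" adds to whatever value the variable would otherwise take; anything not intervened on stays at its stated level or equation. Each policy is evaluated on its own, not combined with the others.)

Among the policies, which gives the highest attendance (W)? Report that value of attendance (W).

Option 1 (A − 43, B := 37):
  A = 113 − 43 = 70
  B = 37
  W = 56 + 6·70 − 37 = 439
Option 2 (B + 35):
  A = 113
  B = 82 + 35 = 117
  W = 56 + 6·113 − 117 = 617
Option 3 (A := 75, B − 5):
  A = 75
  B = 82 − 5 = 77
  W = 56 + 6·75 − 77 = 429
Comparing — Option 1: W=439, Option 2: W=617, Option 3: W=429. Highest is 617 (Option 2).

617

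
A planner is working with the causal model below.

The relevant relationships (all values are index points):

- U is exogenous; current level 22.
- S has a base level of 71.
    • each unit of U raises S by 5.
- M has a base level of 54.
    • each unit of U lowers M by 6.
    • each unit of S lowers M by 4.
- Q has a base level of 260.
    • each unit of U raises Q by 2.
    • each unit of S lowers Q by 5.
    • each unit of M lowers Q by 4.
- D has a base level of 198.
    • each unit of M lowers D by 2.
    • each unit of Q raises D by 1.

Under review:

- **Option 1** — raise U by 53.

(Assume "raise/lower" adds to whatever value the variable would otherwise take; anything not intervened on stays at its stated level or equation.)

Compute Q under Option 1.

6900

Option 1 (U + 53):
  U = 22 + 53 = 75
  S = 71 + 5·75 = 446
  M = 54 − 6·75 − 4·446 = -2180
  Q = 260 + 2·75 − 5·446 − 4·(-2180) = 6900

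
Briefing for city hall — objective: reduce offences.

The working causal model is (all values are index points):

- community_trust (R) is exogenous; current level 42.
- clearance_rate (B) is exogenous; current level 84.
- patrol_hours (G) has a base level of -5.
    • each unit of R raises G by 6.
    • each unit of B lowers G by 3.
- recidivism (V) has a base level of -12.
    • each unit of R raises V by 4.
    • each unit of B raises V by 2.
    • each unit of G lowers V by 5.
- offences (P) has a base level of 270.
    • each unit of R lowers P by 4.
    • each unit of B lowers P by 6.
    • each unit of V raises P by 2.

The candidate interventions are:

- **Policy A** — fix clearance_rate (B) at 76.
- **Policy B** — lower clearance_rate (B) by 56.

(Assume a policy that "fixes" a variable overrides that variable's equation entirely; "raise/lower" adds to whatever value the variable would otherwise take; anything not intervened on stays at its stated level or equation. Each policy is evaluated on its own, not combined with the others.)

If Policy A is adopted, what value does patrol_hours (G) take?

Policy A (B := 76):
  R = 42
  B = 76
  G = -5 + 6·42 − 3·76 = 19

19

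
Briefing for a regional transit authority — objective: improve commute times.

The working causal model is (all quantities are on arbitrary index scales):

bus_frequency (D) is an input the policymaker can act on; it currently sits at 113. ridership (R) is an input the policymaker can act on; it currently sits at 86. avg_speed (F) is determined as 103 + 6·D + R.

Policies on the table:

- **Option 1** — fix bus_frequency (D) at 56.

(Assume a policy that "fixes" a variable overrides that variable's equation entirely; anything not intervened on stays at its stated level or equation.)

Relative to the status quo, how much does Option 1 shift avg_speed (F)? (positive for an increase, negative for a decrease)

Baseline:
  D = 113
  R = 86
  F = 103 + 6·113 + 86 = 867
Option 1 (D := 56):
  D = 56
  R = 86
  F = 103 + 6·56 + 86 = 525
Change in F: 525 − 867 = -342

-342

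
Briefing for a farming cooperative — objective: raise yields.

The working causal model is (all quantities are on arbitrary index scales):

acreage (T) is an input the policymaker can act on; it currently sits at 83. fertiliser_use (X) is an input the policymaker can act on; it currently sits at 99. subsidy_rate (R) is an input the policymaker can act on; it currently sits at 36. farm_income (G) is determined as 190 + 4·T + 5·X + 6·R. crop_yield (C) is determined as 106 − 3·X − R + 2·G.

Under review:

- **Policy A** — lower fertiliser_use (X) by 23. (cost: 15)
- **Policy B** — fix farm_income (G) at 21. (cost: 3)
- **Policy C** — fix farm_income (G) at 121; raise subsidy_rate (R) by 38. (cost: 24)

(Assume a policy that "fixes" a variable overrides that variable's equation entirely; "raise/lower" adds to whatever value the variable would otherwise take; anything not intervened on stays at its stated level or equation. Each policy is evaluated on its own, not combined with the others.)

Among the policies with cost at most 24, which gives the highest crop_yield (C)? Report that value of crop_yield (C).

Policy A (X − 23):
  T = 83
  X = 99 − 23 = 76
  R = 36
  G = 190 + 4·83 + 5·76 + 6·36 = 1118
  C = 106 − 3·76 − 36 + 2·1118 = 2078
Policy B (G := 21):
  T = 83
  X = 99
  R = 36
  G = 21
  C = 106 − 3·99 − 36 + 2·21 = -185
Policy C (G := 121, R + 38):
  T = 83
  X = 99
  R = 36 + 38 = 74
  G = 121
  C = 106 − 3·99 − 74 + 2·121 = -23
Comparing — Policy A: C=2078, Policy B: C=-185, Policy C: C=-23. Highest is 2078 (Policy A).

2078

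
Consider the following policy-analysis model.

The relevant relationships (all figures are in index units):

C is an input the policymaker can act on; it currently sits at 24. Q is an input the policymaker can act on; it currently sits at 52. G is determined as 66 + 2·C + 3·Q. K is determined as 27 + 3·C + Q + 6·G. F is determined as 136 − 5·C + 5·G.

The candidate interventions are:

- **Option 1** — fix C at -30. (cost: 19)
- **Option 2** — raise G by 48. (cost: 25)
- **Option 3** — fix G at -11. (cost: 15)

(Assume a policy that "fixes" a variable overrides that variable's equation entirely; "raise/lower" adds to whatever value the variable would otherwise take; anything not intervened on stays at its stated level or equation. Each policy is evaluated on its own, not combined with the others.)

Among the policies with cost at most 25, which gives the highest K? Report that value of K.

2059

Option 1 (C := -30):
  C = -30
  Q = 52
  G = 66 + 2·(-30) + 3·52 = 162
  K = 27 + 3·(-30) + 52 + 6·162 = 961
Option 2 (G + 48):
  C = 24
  Q = 52
  G = 66 + 2·24 + 3·52 (+48 from intervention) = 318
  K = 27 + 3·24 + 52 + 6·318 = 2059
Option 3 (G := -11):
  C = 24
  Q = 52
  G = -11
  K = 27 + 3·24 + 52 + 6·(-11) = 85
Comparing — Option 1: K=961, Option 2: K=2059, Option 3: K=85. Highest is 2059 (Option 2).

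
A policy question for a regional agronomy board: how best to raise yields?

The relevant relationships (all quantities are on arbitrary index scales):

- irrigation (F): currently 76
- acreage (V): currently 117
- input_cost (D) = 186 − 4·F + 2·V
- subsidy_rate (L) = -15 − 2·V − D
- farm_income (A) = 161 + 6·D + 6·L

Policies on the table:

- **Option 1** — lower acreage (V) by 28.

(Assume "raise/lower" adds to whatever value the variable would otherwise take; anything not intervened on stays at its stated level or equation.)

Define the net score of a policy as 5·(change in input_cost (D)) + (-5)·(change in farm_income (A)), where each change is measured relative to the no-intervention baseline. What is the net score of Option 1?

-1960

Baseline:
  F = 76
  V = 117
  D = 186 − 4·76 + 2·117 = 116
  L = -15 − 2·117 − 116 = -365
  A = 161 + 6·116 + 6·(-365) = -1333
Option 1 (V − 28):
  F = 76
  V = 117 − 28 = 89
  D = 186 − 4·76 + 2·89 = 60
  L = -15 − 2·89 − 60 = -253
  A = 161 + 6·60 + 6·(-253) = -997
ΔD = 60 − 116 = -56; ΔA = -997 − (-1333) = 336
Score = 5·(-56) + (-5)·336 = -1960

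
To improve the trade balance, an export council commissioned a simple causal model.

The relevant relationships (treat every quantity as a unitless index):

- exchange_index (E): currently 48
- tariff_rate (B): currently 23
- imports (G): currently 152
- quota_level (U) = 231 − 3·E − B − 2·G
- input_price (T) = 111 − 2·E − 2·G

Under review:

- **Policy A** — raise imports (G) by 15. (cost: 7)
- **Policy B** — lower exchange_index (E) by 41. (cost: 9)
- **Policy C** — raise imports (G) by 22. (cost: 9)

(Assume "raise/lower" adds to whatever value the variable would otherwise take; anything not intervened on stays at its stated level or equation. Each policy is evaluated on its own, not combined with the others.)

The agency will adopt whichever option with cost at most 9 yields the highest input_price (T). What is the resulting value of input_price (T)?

-207

Policy A (G + 15):
  E = 48
  G = 152 + 15 = 167
  T = 111 − 2·48 − 2·167 = -319
Policy B (E − 41):
  E = 48 − 41 = 7
  G = 152
  T = 111 − 2·7 − 2·152 = -207
Policy C (G + 22):
  E = 48
  G = 152 + 22 = 174
  T = 111 − 2·48 − 2·174 = -333
Comparing — Policy A: T=-319, Policy B: T=-207, Policy C: T=-333. Highest is -207 (Policy B).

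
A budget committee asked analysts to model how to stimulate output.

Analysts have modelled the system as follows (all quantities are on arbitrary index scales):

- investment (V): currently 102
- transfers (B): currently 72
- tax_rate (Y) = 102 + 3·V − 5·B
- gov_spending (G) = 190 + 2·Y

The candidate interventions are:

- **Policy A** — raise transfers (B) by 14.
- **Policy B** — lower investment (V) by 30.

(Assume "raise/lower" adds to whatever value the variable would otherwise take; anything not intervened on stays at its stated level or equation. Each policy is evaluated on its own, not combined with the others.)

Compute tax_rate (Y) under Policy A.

Policy A (B + 14):
  V = 102
  B = 72 + 14 = 86
  Y = 102 + 3·102 − 5·86 = -22

-22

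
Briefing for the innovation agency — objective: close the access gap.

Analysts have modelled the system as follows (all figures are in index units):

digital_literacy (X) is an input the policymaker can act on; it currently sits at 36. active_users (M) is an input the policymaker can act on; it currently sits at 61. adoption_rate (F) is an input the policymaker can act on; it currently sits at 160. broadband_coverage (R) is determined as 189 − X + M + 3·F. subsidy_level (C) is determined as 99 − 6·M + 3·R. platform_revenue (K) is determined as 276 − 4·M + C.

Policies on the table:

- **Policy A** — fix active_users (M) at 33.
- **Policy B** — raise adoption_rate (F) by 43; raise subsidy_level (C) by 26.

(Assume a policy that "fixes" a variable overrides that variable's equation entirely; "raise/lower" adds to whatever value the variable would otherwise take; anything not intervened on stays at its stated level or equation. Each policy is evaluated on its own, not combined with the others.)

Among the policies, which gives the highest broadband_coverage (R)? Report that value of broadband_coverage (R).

823

Policy A (M := 33):
  X = 36
  M = 33
  F = 160
  R = 189 − 36 + 33 + 3·160 = 666
Policy B (F + 43, C + 26):
  X = 36
  M = 61
  F = 160 + 43 = 203
  R = 189 − 36 + 61 + 3·203 = 823
Comparing — Policy A: R=666, Policy B: R=823. Highest is 823 (Policy B).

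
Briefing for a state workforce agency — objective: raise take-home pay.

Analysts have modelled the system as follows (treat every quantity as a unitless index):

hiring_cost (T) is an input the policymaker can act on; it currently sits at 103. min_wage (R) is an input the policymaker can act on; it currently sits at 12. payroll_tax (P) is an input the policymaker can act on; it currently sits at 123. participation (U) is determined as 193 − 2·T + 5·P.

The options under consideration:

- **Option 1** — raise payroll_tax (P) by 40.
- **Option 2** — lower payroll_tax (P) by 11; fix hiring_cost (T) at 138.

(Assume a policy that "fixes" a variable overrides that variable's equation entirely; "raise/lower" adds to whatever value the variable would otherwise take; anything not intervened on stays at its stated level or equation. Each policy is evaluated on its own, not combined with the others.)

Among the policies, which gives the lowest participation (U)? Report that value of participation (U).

Option 1 (P + 40):
  T = 103
  P = 123 + 40 = 163
  U = 193 − 2·103 + 5·163 = 802
Option 2 (P − 11, T := 138):
  T = 138
  P = 123 − 11 = 112
  U = 193 − 2·138 + 5·112 = 477
Comparing — Option 1: U=802, Option 2: U=477. Lowest is 477 (Option 2).

477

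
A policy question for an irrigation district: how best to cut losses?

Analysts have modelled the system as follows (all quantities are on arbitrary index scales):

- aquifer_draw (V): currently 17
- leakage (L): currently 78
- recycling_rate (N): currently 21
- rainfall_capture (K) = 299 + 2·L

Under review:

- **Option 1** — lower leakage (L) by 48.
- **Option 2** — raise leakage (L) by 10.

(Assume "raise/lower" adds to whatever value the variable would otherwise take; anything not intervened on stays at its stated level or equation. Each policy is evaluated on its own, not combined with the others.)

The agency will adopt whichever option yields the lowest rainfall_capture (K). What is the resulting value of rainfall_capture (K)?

Option 1 (L − 48):
  L = 78 − 48 = 30
  K = 299 + 2·30 = 359
Option 2 (L + 10):
  L = 78 + 10 = 88
  K = 299 + 2·88 = 475
Comparing — Option 1: K=359, Option 2: K=475. Lowest is 359 (Option 1).

359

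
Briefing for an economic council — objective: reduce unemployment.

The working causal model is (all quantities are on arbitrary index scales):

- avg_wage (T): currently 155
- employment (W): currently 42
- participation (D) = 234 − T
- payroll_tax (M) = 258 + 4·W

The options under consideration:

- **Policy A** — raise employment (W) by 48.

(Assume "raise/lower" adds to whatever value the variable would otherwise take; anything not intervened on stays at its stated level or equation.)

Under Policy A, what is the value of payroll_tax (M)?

618

Policy A (W + 48):
  W = 42 + 48 = 90
  M = 258 + 4·90 = 618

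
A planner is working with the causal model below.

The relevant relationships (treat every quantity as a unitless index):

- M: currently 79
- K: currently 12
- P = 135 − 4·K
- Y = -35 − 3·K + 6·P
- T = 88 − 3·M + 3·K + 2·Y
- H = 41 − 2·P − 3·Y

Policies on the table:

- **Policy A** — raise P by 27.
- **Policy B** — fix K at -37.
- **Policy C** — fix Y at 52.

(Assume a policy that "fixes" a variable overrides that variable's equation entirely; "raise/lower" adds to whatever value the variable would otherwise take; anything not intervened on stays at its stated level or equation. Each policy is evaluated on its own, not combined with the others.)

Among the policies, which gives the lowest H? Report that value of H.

-5847

Policy A (P + 27):
  K = 12
  P = 135 − 4·12 (+27 from intervention) = 114
  Y = -35 − 3·12 + 6·114 = 613
  H = 41 − 2·114 − 3·613 = -2026
Policy B (K := -37):
  K = -37
  P = 135 − 4·(-37) = 283
  Y = -35 − 3·(-37) + 6·283 = 1774
  H = 41 − 2·283 − 3·1774 = -5847
Policy C (Y := 52):
  K = 12
  P = 135 − 4·12 = 87
  Y = 52
  H = 41 − 2·87 − 3·52 = -289
Comparing — Policy A: H=-2026, Policy B: H=-5847, Policy C: H=-289. Lowest is -5847 (Policy B).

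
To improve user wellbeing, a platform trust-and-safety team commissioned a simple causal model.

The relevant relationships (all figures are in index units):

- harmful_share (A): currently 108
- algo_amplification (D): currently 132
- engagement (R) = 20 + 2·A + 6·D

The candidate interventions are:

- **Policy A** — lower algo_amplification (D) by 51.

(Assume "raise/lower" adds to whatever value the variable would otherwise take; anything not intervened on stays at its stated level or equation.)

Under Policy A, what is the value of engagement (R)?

722

Policy A (D − 51):
  A = 108
  D = 132 − 51 = 81
  R = 20 + 2·108 + 6·81 = 722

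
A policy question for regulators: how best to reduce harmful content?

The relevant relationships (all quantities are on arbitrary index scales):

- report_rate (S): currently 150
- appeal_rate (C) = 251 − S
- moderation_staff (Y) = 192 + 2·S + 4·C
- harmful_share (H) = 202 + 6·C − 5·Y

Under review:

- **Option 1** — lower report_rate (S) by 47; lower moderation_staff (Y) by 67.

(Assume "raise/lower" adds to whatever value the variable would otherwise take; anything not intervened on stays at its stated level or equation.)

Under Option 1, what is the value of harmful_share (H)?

Option 1 (S − 47, Y − 67):
  S = 150 − 47 = 103
  C = 251 − 103 = 148
  Y = 192 + 2·103 + 4·148 (−67 from intervention) = 923
  H = 202 + 6·148 − 5·923 = -3525

-3525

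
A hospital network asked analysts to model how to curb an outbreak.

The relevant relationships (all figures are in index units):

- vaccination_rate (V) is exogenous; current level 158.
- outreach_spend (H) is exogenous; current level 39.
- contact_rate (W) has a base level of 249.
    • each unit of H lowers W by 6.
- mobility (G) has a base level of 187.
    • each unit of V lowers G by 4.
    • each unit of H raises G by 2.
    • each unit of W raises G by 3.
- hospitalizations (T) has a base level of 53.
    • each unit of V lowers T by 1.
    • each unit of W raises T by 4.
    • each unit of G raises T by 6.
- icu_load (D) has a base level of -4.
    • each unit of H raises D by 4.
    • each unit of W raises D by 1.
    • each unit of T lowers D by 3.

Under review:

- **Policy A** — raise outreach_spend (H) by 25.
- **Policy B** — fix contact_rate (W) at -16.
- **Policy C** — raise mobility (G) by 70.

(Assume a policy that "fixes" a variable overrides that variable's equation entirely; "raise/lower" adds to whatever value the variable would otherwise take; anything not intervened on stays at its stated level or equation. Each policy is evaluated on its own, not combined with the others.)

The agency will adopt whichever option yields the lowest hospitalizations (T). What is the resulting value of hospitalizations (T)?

Policy A (H + 25):
  V = 158
  H = 39 + 25 = 64
  W = 249 − 6·64 = -135
  G = 187 − 4·158 + 2·64 + 3·(-135) = -722
  T = 53 − 158 + 4·(-135) + 6·(-722) = -4977
Policy B (W := -16):
  V = 158
  H = 39
  W = -16
  G = 187 − 4·158 + 2·39 + 3·(-16) = -415
  T = 53 − 158 + 4·(-16) + 6·(-415) = -2659
Policy C (G + 70):
  V = 158
  H = 39
  W = 249 − 6·39 = 15
  G = 187 − 4·158 + 2·39 + 3·15 (+70 from intervention) = -252
  T = 53 − 158 + 4·15 + 6·(-252) = -1557
Comparing — Policy A: T=-4977, Policy B: T=-2659, Policy C: T=-1557. Lowest is -4977 (Policy A).

-4977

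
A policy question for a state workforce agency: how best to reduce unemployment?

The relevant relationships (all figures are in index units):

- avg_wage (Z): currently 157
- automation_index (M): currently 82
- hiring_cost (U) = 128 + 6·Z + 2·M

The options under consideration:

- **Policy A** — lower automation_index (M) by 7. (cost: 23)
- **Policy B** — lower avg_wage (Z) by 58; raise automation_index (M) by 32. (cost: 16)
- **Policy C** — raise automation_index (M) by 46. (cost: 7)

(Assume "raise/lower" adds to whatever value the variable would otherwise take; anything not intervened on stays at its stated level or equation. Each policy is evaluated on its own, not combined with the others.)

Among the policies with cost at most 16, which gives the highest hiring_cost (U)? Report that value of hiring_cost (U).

1326

Policy B (Z − 58, M + 32):
  Z = 157 − 58 = 99
  M = 82 + 32 = 114
  U = 128 + 6·99 + 2·114 = 950
Policy C (M + 46):
  Z = 157
  M = 82 + 46 = 128
  U = 128 + 6·157 + 2·128 = 1326
Comparing — Policy B: U=950, Policy C: U=1326. Highest is 1326 (Policy C).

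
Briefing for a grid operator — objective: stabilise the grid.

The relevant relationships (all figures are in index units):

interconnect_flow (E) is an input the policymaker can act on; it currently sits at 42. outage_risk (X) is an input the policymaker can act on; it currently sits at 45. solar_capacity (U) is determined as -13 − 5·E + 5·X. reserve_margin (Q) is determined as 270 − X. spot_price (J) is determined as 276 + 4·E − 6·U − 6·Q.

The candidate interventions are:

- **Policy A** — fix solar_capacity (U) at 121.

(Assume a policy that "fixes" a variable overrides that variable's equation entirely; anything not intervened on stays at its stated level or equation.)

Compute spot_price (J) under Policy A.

-1632

Policy A (U := 121):
  E = 42
  X = 45
  U = 121
  Q = 270 − 45 = 225
  J = 276 + 4·42 − 6·121 − 6·225 = -1632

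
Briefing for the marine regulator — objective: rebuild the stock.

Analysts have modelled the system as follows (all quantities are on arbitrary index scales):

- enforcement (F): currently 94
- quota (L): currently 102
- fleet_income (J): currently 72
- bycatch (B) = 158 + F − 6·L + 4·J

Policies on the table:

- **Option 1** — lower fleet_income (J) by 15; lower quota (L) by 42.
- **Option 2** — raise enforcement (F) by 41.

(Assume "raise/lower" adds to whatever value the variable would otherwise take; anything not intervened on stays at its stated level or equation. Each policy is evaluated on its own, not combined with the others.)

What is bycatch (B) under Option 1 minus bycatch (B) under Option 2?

Option 1 (J − 15, L − 42):
  F = 94
  L = 102 − 42 = 60
  J = 72 − 15 = 57
  B = 158 + 94 − 6·60 + 4·57 = 120
Option 2 (F + 41):
  F = 94 + 41 = 135
  L = 102
  J = 72
  B = 158 + 135 − 6·102 + 4·72 = -31
B: 120 − (-31) = 151

151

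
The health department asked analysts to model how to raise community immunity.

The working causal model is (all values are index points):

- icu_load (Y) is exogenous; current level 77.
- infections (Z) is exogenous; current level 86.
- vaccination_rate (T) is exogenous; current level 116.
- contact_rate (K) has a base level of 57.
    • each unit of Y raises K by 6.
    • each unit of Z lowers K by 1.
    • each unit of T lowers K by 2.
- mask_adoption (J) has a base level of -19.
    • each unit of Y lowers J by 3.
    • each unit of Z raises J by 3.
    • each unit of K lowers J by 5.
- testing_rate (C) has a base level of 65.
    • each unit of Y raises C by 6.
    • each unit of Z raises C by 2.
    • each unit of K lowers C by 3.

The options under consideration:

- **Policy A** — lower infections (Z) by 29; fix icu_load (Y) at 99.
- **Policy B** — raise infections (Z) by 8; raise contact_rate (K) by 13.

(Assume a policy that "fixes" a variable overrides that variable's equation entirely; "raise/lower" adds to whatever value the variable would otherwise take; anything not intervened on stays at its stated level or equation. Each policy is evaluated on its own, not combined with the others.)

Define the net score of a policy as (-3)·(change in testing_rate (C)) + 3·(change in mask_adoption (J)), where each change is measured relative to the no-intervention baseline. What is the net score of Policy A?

Baseline:
  Y = 77
  Z = 86
  T = 116
  K = 57 + 6·77 − 86 − 2·116 = 201
  J = -19 − 3·77 + 3·86 − 5·201 = -997
  C = 65 + 6·77 + 2·86 − 3·201 = 96
Policy A (Z − 29, Y := 99):
  Y = 99
  Z = 86 − 29 = 57
  T = 116
  K = 57 + 6·99 − 57 − 2·116 = 362
  J = -19 − 3·99 + 3·57 − 5·362 = -1955
  C = 65 + 6·99 + 2·57 − 3·362 = -313
ΔC = -313 − 96 = -409; ΔJ = -1955 − (-997) = -958
Score = (-3)·(-409) + 3·(-958) = -1647

-1647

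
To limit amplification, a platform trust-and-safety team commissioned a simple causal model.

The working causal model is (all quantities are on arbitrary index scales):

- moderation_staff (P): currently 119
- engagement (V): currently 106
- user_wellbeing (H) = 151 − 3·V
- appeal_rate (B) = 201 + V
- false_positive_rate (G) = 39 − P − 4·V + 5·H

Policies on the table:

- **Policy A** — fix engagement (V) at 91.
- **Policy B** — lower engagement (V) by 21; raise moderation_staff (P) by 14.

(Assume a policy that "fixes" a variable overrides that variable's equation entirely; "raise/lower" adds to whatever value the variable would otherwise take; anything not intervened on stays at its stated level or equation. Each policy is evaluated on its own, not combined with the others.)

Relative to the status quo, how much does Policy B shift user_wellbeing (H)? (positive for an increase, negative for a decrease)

Baseline:
  V = 106
  H = 151 − 3·106 = -167
Policy B (V − 21, P + 14):
  V = 106 − 21 = 85
  H = 151 − 3·85 = -104
Change in H: -104 − (-167) = 63

63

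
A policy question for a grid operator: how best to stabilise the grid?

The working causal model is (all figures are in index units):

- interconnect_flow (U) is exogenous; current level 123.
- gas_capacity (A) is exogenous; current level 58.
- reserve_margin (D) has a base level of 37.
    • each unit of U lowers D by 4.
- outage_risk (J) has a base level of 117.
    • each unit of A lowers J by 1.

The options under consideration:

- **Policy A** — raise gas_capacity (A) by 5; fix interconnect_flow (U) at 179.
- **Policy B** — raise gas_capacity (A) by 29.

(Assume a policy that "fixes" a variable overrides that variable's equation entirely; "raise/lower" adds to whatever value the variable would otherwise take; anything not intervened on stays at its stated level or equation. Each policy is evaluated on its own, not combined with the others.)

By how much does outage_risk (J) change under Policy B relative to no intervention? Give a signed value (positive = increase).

Baseline:
  A = 58
  J = 117 − 58 = 59
Policy B (A + 29):
  A = 58 + 29 = 87
  J = 117 − 87 = 30
Change in J: 30 − 59 = -29

-29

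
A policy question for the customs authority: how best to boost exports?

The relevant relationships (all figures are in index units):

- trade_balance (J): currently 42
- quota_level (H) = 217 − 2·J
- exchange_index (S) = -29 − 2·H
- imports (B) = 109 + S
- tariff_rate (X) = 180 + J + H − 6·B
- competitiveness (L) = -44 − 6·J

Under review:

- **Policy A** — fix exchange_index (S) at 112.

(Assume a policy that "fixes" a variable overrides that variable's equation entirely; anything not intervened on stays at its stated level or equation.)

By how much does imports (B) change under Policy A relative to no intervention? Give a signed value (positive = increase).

407

Baseline:
  J = 42
  H = 217 − 2·42 = 133
  S = -29 − 2·133 = -295
  B = 109 + (-295) = -186
Policy A (S := 112):
  J = 42
  H = 217 − 2·42 = 133
  S = 112
  B = 109 + 112 = 221
Change in B: 221 − (-186) = 407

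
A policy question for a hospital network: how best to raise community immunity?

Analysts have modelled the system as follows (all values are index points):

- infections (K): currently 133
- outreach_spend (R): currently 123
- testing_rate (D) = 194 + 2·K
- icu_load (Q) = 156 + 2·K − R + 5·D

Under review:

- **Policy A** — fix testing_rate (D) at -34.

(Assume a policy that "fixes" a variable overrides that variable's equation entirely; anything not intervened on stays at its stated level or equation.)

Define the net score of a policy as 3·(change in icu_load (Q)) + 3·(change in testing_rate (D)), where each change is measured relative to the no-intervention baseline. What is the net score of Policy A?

-8892

Baseline:
  K = 133
  R = 123
  D = 194 + 2·133 = 460
  Q = 156 + 2·133 − 123 + 5·460 = 2599
Policy A (D := -34):
  K = 133
  R = 123
  D = -34
  Q = 156 + 2·133 − 123 + 5·(-34) = 129
ΔQ = 129 − 2599 = -2470; ΔD = -34 − 460 = -494
Score = 3·(-2470) + 3·(-494) = -8892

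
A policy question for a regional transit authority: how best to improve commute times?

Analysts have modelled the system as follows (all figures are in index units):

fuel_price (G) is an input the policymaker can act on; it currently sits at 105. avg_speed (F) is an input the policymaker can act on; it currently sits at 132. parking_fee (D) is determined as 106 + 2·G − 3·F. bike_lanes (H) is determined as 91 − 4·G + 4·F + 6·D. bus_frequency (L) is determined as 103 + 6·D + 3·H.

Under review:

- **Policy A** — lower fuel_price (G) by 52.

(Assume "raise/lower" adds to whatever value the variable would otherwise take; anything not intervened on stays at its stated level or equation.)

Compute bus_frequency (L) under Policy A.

-3092

Policy A (G − 52):
  G = 105 − 52 = 53
  F = 132
  D = 106 + 2·53 − 3·132 = -184
  H = 91 − 4·53 + 4·132 + 6·(-184) = -697
  L = 103 + 6·(-184) + 3·(-697) = -3092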